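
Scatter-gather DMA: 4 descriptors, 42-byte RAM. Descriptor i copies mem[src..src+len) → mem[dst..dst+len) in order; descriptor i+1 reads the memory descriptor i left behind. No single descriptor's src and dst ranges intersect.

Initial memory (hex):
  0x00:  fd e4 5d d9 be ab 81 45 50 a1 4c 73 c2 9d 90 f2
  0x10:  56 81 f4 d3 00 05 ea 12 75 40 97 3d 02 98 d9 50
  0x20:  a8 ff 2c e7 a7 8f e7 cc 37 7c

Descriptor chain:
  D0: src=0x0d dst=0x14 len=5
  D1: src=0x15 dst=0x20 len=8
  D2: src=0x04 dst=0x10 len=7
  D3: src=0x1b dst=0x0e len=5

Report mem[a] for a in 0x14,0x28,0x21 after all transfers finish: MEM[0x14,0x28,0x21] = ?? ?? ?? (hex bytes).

D0: mem[0x14..0x18] <- [9d 90 f2 56 81]
D1: mem[0x20..0x27] <- [90 f2 56 81 40 97 3d 02]
D2: mem[0x10..0x16] <- [be ab 81 45 50 a1 4c]
D3: mem[0x0e..0x12] <- [3d 02 98 d9 50]
query mem[0x14]=0x50, mem[0x28]=0x37, mem[0x21]=0xf2

MEM[0x14,0x28,0x21] = 50 37 f2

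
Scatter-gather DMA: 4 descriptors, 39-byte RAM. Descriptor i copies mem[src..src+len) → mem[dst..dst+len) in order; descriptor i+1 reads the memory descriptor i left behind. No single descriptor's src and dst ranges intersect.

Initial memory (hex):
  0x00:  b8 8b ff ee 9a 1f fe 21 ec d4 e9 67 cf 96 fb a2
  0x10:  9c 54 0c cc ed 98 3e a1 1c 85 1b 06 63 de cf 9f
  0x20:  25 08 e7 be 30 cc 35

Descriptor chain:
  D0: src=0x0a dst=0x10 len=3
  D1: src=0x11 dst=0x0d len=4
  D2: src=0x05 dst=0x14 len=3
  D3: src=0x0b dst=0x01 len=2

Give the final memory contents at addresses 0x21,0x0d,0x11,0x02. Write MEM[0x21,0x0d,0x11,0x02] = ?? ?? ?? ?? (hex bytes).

MEM[0x21,0x0d,0x11,0x02] = 08 67 67 cf

  after D0: wrote 3B at 0x10 = e967cf
  after D1: wrote 4B at 0x0d = 67cfcced
  after D2: wrote 3B at 0x14 = 1ffe21
  after D3: wrote 2B at 0x01 = 67cf
query mem[0x21]=0x08, mem[0x0d]=0x67, mem[0x11]=0x67, mem[0x02]=0xcf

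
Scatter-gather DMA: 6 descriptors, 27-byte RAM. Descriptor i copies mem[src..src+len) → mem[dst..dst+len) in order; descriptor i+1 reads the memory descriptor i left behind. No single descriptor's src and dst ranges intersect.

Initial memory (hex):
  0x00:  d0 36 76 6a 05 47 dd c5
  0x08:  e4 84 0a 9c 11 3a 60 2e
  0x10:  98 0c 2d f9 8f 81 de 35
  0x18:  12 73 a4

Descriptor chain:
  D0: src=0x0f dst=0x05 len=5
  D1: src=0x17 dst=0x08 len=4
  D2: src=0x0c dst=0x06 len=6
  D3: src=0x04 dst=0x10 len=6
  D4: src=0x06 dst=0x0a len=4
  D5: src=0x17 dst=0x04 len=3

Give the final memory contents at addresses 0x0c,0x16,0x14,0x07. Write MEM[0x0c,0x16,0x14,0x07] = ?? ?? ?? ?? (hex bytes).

#0 dst[0x05+5] := {0x2e,0x98,0x0c,0x2d,0xf9}
#1 dst[0x08+4] := {0x35,0x12,0x73,0xa4}
#2 dst[0x06+6] := {0x11,0x3a,0x60,0x2e,0x98,0x0c}
#3 dst[0x10+6] := {0x05,0x2e,0x11,0x3a,0x60,0x2e}
#4 dst[0x0a+4] := {0x11,0x3a,0x60,0x2e}
#5 dst[0x04+3] := {0x35,0x12,0x73}
query mem[0x0c]=0x60, mem[0x16]=0xde, mem[0x14]=0x60, mem[0x07]=0x3a

MEM[0x0c,0x16,0x14,0x07] = 60 de 60 3a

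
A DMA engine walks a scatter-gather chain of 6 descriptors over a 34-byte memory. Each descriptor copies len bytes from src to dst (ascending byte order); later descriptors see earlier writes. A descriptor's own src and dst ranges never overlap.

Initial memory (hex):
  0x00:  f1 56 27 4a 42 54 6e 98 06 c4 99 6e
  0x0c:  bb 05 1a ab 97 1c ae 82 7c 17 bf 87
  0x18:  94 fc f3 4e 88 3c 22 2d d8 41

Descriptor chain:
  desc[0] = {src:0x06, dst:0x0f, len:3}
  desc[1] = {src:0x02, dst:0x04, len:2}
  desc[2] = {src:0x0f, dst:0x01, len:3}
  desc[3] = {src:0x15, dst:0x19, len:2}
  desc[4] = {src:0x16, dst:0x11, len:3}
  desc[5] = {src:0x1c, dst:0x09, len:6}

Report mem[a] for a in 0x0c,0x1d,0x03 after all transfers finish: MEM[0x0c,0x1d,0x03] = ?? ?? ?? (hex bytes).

D0: mem[0x0f..0x11] <- [6e 98 06]
D1: mem[0x04..0x05] <- [27 4a]
D2: mem[0x01..0x03] <- [6e 98 06]
D3: mem[0x19..0x1a] <- [17 bf]
D4: mem[0x11..0x13] <- [bf 87 94]
D5: mem[0x09..0x0e] <- [88 3c 22 2d d8 41]
query mem[0x0c]=0x2d, mem[0x1d]=0x3c, mem[0x03]=0x06

MEM[0x0c,0x1d,0x03] = 2d 3c 06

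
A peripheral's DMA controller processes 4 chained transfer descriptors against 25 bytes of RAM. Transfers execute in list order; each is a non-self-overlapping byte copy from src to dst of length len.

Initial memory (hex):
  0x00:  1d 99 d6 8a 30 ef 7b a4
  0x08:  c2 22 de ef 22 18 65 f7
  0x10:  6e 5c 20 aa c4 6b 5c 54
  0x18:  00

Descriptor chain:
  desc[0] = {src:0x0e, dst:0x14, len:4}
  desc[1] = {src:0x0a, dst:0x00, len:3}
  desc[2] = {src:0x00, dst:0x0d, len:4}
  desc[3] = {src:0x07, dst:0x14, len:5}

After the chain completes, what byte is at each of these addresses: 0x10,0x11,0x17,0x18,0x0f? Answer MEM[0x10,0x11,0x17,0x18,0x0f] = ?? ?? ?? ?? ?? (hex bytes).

D0: mem[0x14..0x17] <- [65 f7 6e 5c]
D1: mem[0x00..0x02] <- [de ef 22]
D2: mem[0x0d..0x10] <- [de ef 22 8a]
D3: mem[0x14..0x18] <- [a4 c2 22 de ef]
query mem[0x10]=0x8a, mem[0x11]=0x5c, mem[0x17]=0xde, mem[0x18]=0xef, mem[0x0f]=0x22

MEM[0x10,0x11,0x17,0x18,0x0f] = 8a 5c de ef 22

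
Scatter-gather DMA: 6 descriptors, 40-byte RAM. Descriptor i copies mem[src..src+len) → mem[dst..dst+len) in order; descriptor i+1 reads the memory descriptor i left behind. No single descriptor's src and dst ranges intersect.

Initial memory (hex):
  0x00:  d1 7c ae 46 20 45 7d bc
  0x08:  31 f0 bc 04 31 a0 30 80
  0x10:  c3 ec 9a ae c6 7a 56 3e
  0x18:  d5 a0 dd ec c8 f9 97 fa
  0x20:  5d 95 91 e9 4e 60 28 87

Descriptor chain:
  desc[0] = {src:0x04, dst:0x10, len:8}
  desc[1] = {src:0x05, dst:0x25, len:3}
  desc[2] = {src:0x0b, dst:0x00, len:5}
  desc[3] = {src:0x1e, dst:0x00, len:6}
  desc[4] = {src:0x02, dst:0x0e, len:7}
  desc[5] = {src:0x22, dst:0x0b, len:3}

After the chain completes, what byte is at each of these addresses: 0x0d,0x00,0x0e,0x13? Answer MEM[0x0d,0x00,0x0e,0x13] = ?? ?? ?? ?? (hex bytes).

[0] 0x04->0x10 len=8 : 20 45 7d bc 31 f0 bc 04
[1] 0x05->0x25 len=3 : 45 7d bc
[2] 0x0b->0x00 len=5 : 04 31 a0 30 80
[3] 0x1e->0x00 len=6 : 97 fa 5d 95 91 e9
[4] 0x02->0x0e len=7 : 5d 95 91 e9 7d bc 31
[5] 0x22->0x0b len=3 : 91 e9 4e
query mem[0x0d]=0x4e, mem[0x00]=0x97, mem[0x0e]=0x5d, mem[0x13]=0xbc

MEM[0x0d,0x00,0x0e,0x13] = 4e 97 5d bc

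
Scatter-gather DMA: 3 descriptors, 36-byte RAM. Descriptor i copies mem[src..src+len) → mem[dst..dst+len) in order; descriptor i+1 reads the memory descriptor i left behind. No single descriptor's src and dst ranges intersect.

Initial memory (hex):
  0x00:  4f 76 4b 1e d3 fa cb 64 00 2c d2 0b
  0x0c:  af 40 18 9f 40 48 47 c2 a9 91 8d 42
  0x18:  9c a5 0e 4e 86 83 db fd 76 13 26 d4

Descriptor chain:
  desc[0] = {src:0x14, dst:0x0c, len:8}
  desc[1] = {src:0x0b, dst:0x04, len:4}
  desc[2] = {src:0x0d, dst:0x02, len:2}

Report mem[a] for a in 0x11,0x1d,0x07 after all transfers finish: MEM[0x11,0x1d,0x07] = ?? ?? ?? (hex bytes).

MEM[0x11,0x1d,0x07] = a5 83 8d

  after D0: wrote 8B at 0x0c = a9918d429ca50e4e
  after D1: wrote 4B at 0x04 = 0ba9918d
  after D2: wrote 2B at 0x02 = 918d
query mem[0x11]=0xa5, mem[0x1d]=0x83, mem[0x07]=0x8d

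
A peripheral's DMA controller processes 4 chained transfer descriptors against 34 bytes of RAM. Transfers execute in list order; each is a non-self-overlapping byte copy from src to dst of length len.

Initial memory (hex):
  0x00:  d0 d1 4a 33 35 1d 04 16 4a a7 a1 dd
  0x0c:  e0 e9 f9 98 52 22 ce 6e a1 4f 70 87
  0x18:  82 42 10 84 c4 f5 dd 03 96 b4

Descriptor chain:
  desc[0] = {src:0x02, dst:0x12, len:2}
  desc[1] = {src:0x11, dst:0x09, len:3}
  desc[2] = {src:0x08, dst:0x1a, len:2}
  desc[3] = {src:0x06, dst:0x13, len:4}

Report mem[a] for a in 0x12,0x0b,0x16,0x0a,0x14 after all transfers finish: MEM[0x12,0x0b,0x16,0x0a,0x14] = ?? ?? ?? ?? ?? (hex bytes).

MEM[0x12,0x0b,0x16,0x0a,0x14] = 4a 33 22 4a 16

D0: mem[0x12..0x13] <- [4a 33]
D1: mem[0x09..0x0b] <- [22 4a 33]
D2: mem[0x1a..0x1b] <- [4a 22]
D3: mem[0x13..0x16] <- [04 16 4a 22]
query mem[0x12]=0x4a, mem[0x0b]=0x33, mem[0x16]=0x22, mem[0x0a]=0x4a, mem[0x14]=0x16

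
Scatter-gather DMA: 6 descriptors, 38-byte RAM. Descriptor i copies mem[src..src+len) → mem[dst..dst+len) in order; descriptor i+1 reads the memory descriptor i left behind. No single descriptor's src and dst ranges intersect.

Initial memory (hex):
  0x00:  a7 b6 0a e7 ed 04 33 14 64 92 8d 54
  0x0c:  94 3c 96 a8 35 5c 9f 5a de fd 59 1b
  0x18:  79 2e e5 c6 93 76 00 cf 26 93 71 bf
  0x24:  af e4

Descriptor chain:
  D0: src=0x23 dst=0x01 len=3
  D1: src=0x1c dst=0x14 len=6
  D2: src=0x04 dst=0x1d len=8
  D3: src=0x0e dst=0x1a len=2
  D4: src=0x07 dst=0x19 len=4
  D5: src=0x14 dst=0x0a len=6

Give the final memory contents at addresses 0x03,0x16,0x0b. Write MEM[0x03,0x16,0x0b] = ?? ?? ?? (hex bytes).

  after D0: wrote 3B at 0x01 = bfafe4
  after D1: wrote 6B at 0x14 = 937600cf2693
  after D2: wrote 8B at 0x1d = ed04331464928d54
  after D3: wrote 2B at 0x1a = 96a8
  after D4: wrote 4B at 0x19 = 1464928d
  after D5: wrote 6B at 0x0a = 937600cf2614
query mem[0x03]=0xe4, mem[0x16]=0x00, mem[0x0b]=0x76

MEM[0x03,0x16,0x0b] = e4 00 76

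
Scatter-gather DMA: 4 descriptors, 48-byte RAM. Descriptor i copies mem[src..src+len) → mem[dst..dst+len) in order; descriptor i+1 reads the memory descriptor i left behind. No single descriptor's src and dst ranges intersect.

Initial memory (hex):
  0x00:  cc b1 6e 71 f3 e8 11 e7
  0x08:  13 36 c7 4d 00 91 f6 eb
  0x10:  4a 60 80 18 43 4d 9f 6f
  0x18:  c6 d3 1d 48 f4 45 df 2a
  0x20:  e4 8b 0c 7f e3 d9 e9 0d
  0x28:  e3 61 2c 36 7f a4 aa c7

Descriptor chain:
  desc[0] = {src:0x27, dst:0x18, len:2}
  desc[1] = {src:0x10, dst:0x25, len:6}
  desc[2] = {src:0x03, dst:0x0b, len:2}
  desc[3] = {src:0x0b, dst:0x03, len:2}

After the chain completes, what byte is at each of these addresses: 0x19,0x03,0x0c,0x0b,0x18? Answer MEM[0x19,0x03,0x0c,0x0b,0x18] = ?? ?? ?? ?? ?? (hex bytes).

MEM[0x19,0x03,0x0c,0x0b,0x18] = e3 71 f3 71 0d

#0 dst[0x18+2] := {0x0d,0xe3}
#1 dst[0x25+6] := {0x4a,0x60,0x80,0x18,0x43,0x4d}
#2 dst[0x0b+2] := {0x71,0xf3}
#3 dst[0x03+2] := {0x71,0xf3}
query mem[0x19]=0xe3, mem[0x03]=0x71, mem[0x0c]=0xf3, mem[0x0b]=0x71, mem[0x18]=0x0d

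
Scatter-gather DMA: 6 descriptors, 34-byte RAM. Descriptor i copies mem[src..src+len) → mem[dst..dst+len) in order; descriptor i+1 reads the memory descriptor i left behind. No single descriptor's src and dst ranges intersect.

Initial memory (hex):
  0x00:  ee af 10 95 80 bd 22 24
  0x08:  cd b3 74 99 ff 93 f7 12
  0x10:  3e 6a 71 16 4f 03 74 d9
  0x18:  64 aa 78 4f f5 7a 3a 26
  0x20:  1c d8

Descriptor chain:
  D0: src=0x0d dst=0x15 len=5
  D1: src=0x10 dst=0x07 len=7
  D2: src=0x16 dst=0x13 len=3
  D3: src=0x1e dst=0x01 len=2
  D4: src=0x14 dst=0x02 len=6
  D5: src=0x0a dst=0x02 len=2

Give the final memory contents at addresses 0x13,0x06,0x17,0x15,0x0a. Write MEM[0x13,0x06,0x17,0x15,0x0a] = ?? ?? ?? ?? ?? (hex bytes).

MEM[0x13,0x06,0x17,0x15,0x0a] = f7 3e 12 3e 16

[0] 0x0d->0x15 len=5 : 93 f7 12 3e 6a
[1] 0x10->0x07 len=7 : 3e 6a 71 16 4f 93 f7
[2] 0x16->0x13 len=3 : f7 12 3e
[3] 0x1e->0x01 len=2 : 3a 26
[4] 0x14->0x02 len=6 : 12 3e f7 12 3e 6a
[5] 0x0a->0x02 len=2 : 16 4f
query mem[0x13]=0xf7, mem[0x06]=0x3e, mem[0x17]=0x12, mem[0x15]=0x3e, mem[0x0a]=0x16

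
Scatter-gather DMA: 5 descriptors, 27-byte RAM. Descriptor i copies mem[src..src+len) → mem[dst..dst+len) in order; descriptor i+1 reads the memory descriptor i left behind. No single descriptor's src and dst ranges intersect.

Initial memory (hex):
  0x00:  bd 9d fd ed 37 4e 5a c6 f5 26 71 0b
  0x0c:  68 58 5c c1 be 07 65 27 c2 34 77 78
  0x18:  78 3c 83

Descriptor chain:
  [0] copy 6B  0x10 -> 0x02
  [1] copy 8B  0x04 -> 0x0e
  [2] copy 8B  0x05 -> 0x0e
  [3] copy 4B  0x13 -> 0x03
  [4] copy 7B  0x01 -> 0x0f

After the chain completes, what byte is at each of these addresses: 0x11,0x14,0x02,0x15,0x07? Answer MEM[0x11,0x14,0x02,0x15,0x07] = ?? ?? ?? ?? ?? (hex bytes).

[0] 0x10->0x02 len=6 : be 07 65 27 c2 34
[1] 0x04->0x0e len=8 : 65 27 c2 34 f5 26 71 0b
[2] 0x05->0x0e len=8 : 27 c2 34 f5 26 71 0b 68
[3] 0x13->0x03 len=4 : 71 0b 68 77
[4] 0x01->0x0f len=7 : 9d be 71 0b 68 77 34
query mem[0x11]=0x71, mem[0x14]=0x77, mem[0x02]=0xbe, mem[0x15]=0x34, mem[0x07]=0x34

MEM[0x11,0x14,0x02,0x15,0x07] = 71 77 be 34 34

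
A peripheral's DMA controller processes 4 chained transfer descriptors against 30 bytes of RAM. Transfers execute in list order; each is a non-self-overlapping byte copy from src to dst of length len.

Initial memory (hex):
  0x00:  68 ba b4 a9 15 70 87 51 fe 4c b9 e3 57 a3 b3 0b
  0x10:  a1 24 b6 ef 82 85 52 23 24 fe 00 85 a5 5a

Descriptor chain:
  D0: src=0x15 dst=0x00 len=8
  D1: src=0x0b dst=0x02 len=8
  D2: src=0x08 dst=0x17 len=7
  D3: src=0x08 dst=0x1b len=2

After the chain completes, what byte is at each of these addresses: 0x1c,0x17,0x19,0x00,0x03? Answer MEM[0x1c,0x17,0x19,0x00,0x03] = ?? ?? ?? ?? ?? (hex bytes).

#0 dst[0x00+8] := {0x85,0x52,0x23,0x24,0xfe,0x00,0x85,0xa5}
#1 dst[0x02+8] := {0xe3,0x57,0xa3,0xb3,0x0b,0xa1,0x24,0xb6}
#2 dst[0x17+7] := {0x24,0xb6,0xb9,0xe3,0x57,0xa3,0xb3}
#3 dst[0x1b+2] := {0x24,0xb6}
query mem[0x1c]=0xb6, mem[0x17]=0x24, mem[0x19]=0xb9, mem[0x00]=0x85, mem[0x03]=0x57

MEM[0x1c,0x17,0x19,0x00,0x03] = b6 24 b9 85 57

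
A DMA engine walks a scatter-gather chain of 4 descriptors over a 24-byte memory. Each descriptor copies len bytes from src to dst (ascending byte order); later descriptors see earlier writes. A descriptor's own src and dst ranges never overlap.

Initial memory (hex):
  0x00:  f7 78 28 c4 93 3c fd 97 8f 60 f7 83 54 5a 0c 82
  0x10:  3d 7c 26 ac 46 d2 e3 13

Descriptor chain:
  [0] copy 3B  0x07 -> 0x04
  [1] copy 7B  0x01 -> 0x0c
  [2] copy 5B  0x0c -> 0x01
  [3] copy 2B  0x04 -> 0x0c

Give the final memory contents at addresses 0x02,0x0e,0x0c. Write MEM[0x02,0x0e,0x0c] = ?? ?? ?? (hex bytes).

[0] 0x07->0x04 len=3 : 97 8f 60
[1] 0x01->0x0c len=7 : 78 28 c4 97 8f 60 97
[2] 0x0c->0x01 len=5 : 78 28 c4 97 8f
[3] 0x04->0x0c len=2 : 97 8f
query mem[0x02]=0x28, mem[0x0e]=0xc4, mem[0x0c]=0x97

MEM[0x02,0x0e,0x0c] = 28 c4 97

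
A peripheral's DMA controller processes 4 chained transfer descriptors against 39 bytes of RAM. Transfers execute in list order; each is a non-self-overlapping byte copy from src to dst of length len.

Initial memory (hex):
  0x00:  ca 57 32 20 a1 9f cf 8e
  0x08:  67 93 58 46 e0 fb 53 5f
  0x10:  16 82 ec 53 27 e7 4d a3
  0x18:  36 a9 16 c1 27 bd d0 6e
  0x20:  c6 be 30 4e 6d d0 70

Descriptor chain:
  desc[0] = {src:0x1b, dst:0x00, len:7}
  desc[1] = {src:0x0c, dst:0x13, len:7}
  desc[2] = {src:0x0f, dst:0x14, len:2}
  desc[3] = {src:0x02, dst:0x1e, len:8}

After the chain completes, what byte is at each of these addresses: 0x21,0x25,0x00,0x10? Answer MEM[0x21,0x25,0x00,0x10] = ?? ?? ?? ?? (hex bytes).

[0] 0x1b->0x00 len=7 : c1 27 bd d0 6e c6 be
[1] 0x0c->0x13 len=7 : e0 fb 53 5f 16 82 ec
[2] 0x0f->0x14 len=2 : 5f 16
[3] 0x02->0x1e len=8 : bd d0 6e c6 be 8e 67 93
query mem[0x21]=0xc6, mem[0x25]=0x93, mem[0x00]=0xc1, mem[0x10]=0x16

MEM[0x21,0x25,0x00,0x10] = c6 93 c1 16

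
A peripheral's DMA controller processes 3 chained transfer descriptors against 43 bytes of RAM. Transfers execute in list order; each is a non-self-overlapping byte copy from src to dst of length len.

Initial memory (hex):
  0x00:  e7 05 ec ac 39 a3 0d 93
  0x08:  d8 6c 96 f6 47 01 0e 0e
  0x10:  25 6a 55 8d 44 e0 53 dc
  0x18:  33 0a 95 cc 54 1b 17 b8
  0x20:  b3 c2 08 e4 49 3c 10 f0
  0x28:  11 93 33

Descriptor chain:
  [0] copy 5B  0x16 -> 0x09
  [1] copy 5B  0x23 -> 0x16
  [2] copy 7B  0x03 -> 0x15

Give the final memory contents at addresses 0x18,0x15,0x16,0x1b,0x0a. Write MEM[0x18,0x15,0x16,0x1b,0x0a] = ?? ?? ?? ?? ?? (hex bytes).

MEM[0x18,0x15,0x16,0x1b,0x0a] = 0d ac 39 53 dc

#0 dst[0x09+5] := {0x53,0xdc,0x33,0x0a,0x95}
#1 dst[0x16+5] := {0xe4,0x49,0x3c,0x10,0xf0}
#2 dst[0x15+7] := {0xac,0x39,0xa3,0x0d,0x93,0xd8,0x53}
query mem[0x18]=0x0d, mem[0x15]=0xac, mem[0x16]=0x39, mem[0x1b]=0x53, mem[0x0a]=0xdc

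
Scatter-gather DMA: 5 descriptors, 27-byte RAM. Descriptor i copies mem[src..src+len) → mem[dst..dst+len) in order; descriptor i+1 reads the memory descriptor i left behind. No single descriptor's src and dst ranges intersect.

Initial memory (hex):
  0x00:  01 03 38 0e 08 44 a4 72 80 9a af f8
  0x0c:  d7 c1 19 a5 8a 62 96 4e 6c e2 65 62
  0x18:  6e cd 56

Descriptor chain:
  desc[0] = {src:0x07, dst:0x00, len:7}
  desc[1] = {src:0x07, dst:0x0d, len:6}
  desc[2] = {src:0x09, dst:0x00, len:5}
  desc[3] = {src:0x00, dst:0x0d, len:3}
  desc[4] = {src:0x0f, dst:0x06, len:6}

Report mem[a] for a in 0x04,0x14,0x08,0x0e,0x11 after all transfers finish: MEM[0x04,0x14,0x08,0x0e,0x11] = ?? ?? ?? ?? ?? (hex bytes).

MEM[0x04,0x14,0x08,0x0e,0x11] = 72 6c f8 af f8

[0] 0x07->0x00 len=7 : 72 80 9a af f8 d7 c1
[1] 0x07->0x0d len=6 : 72 80 9a af f8 d7
[2] 0x09->0x00 len=5 : 9a af f8 d7 72
[3] 0x00->0x0d len=3 : 9a af f8
[4] 0x0f->0x06 len=6 : f8 af f8 d7 4e 6c
query mem[0x04]=0x72, mem[0x14]=0x6c, mem[0x08]=0xf8, mem[0x0e]=0xaf, mem[0x11]=0xf8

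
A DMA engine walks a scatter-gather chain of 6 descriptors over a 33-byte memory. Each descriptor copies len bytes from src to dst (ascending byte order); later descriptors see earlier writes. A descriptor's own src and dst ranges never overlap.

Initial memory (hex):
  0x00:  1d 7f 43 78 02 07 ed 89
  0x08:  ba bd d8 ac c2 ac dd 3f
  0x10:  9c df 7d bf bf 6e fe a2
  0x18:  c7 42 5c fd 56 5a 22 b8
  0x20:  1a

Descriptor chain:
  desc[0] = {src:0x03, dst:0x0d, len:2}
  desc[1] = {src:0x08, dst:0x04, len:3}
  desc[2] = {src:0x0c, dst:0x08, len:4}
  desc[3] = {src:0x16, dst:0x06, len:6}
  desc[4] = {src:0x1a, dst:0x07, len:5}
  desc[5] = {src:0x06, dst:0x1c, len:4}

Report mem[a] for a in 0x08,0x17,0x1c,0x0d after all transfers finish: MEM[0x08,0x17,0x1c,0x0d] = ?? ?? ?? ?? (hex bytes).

  after D0: wrote 2B at 0x0d = 7802
  after D1: wrote 3B at 0x04 = babdd8
  after D2: wrote 4B at 0x08 = c278023f
  after D3: wrote 6B at 0x06 = fea2c7425cfd
  after D4: wrote 5B at 0x07 = 5cfd565a22
  after D5: wrote 4B at 0x1c = fe5cfd56
query mem[0x08]=0xfd, mem[0x17]=0xa2, mem[0x1c]=0xfe, mem[0x0d]=0x78

MEM[0x08,0x17,0x1c,0x0d] = fd a2 fe 78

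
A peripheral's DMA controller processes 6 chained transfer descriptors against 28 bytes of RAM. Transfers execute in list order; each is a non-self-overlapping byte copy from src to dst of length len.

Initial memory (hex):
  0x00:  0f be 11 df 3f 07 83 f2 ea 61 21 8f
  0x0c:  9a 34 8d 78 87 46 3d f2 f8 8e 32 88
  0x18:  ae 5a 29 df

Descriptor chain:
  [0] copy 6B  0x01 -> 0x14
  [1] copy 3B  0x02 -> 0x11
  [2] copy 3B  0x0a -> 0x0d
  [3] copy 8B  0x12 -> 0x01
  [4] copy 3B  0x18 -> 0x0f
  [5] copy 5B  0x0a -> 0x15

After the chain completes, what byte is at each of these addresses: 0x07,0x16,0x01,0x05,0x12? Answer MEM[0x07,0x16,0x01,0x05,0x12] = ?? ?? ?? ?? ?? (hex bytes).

  after D0: wrote 6B at 0x14 = be11df3f0783
  after D1: wrote 3B at 0x11 = 11df3f
  after D2: wrote 3B at 0x0d = 218f9a
  after D3: wrote 8B at 0x01 = df3fbe11df3f0783
  after D4: wrote 3B at 0x0f = 078329
  after D5: wrote 5B at 0x15 = 218f9a218f
query mem[0x07]=0x07, mem[0x16]=0x8f, mem[0x01]=0xdf, mem[0x05]=0xdf, mem[0x12]=0xdf

MEM[0x07,0x16,0x01,0x05,0x12] = 07 8f df df df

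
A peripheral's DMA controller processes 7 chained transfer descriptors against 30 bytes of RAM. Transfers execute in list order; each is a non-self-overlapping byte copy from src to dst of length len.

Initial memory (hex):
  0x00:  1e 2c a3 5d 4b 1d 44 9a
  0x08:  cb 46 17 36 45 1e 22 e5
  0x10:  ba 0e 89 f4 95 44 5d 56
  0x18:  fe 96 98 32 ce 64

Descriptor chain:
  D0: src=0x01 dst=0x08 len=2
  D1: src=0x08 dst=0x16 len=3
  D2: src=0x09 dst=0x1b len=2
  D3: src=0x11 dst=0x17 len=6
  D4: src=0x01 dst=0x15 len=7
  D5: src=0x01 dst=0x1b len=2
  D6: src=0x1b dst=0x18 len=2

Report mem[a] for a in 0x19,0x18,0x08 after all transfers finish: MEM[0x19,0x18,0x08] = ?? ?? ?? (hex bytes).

  after D0: wrote 2B at 0x08 = 2ca3
  after D1: wrote 3B at 0x16 = 2ca317
  after D2: wrote 2B at 0x1b = a317
  after D3: wrote 6B at 0x17 = 0e89f495442c
  after D4: wrote 7B at 0x15 = 2ca35d4b1d449a
  after D5: wrote 2B at 0x1b = 2ca3
  after D6: wrote 2B at 0x18 = 2ca3
query mem[0x19]=0xa3, mem[0x18]=0x2c, mem[0x08]=0x2c

MEM[0x19,0x18,0x08] = a3 2c 2c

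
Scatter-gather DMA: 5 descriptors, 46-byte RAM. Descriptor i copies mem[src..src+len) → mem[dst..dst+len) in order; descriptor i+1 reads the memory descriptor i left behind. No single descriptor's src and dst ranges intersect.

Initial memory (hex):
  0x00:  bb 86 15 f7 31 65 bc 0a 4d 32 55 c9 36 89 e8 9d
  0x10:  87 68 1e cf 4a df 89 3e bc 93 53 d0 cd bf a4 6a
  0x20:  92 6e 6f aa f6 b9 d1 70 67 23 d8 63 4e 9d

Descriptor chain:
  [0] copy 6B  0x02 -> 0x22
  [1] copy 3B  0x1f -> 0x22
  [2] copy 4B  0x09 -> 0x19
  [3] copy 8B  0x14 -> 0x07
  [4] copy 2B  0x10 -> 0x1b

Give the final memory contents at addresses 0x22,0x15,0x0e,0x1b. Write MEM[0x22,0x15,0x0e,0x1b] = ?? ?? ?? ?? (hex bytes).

MEM[0x22,0x15,0x0e,0x1b] = 6a df c9 87

#0 dst[0x22+6] := {0x15,0xf7,0x31,0x65,0xbc,0x0a}
#1 dst[0x22+3] := {0x6a,0x92,0x6e}
#2 dst[0x19+4] := {0x32,0x55,0xc9,0x36}
#3 dst[0x07+8] := {0x4a,0xdf,0x89,0x3e,0xbc,0x32,0x55,0xc9}
#4 dst[0x1b+2] := {0x87,0x68}
query mem[0x22]=0x6a, mem[0x15]=0xdf, mem[0x0e]=0xc9, mem[0x1b]=0x87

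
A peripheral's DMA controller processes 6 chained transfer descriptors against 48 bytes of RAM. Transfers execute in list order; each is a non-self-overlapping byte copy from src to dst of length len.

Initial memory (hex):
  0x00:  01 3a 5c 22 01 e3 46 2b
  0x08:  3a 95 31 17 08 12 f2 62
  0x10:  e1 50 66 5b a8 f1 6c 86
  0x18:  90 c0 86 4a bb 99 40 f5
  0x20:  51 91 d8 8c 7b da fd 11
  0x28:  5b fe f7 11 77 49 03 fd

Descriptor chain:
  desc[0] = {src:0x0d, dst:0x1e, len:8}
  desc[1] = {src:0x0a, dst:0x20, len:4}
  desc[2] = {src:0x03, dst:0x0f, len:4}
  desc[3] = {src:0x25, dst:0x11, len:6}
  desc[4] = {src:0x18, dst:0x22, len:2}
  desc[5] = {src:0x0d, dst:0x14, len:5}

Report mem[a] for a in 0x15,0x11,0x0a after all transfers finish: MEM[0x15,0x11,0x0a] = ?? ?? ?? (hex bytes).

MEM[0x15,0x11,0x0a] = f2 a8 31

  after D0: wrote 8B at 0x1e = 12f262e150665ba8
  after D1: wrote 4B at 0x20 = 31170812
  after D2: wrote 4B at 0x0f = 2201e346
  after D3: wrote 6B at 0x11 = a8fd115bfef7
  after D4: wrote 2B at 0x22 = 90c0
  after D5: wrote 5B at 0x14 = 12f22201a8
query mem[0x15]=0xf2, mem[0x11]=0xa8, mem[0x0a]=0x31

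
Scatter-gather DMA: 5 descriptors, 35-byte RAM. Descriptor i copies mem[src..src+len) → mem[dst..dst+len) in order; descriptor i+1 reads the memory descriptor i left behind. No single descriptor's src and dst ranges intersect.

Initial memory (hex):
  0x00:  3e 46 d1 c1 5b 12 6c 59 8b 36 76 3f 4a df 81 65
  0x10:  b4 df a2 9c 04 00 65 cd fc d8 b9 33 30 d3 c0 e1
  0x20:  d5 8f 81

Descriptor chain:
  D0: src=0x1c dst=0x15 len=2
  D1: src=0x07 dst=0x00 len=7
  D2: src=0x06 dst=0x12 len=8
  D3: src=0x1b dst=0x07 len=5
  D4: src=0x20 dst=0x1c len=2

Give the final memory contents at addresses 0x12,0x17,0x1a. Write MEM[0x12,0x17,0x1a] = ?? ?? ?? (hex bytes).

MEM[0x12,0x17,0x1a] = df 3f b9

D0: mem[0x15..0x16] <- [30 d3]
D1: mem[0x00..0x06] <- [59 8b 36 76 3f 4a df]
D2: mem[0x12..0x19] <- [df 59 8b 36 76 3f 4a df]
D3: mem[0x07..0x0b] <- [33 30 d3 c0 e1]
D4: mem[0x1c..0x1d] <- [d5 8f]
query mem[0x12]=0xdf, mem[0x17]=0x3f, mem[0x1a]=0xb9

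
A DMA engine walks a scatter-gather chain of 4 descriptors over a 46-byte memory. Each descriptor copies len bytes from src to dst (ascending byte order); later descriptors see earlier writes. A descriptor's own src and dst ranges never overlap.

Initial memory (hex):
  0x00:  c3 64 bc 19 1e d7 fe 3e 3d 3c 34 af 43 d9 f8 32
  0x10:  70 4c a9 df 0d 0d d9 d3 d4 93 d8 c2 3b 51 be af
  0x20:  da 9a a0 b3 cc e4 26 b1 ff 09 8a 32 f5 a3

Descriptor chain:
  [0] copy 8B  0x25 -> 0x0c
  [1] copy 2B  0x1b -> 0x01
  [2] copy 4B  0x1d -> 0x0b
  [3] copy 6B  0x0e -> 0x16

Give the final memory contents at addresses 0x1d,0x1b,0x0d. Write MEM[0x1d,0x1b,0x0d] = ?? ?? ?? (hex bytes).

MEM[0x1d,0x1b,0x0d] = 51 f5 af

  after D0: wrote 8B at 0x0c = e426b1ff098a32f5
  after D1: wrote 2B at 0x01 = c23b
  after D2: wrote 4B at 0x0b = 51beafda
  after D3: wrote 6B at 0x16 = daff098a32f5
query mem[0x1d]=0x51, mem[0x1b]=0xf5, mem[0x0d]=0xaf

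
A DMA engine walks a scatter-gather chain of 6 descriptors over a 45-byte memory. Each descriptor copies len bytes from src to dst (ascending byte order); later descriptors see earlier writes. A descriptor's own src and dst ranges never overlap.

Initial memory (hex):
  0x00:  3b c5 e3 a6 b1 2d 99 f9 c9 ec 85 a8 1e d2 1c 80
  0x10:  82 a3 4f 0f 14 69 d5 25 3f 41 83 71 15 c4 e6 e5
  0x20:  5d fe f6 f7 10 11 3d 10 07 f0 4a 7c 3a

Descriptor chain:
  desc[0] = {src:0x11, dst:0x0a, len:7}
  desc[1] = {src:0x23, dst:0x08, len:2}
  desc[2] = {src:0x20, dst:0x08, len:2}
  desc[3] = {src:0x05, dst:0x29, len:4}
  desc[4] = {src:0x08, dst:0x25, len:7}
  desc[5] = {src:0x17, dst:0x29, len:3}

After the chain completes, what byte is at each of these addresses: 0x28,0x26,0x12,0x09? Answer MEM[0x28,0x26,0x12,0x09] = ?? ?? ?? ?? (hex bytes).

[0] 0x11->0x0a len=7 : a3 4f 0f 14 69 d5 25
[1] 0x23->0x08 len=2 : f7 10
[2] 0x20->0x08 len=2 : 5d fe
[3] 0x05->0x29 len=4 : 2d 99 f9 5d
[4] 0x08->0x25 len=7 : 5d fe a3 4f 0f 14 69
[5] 0x17->0x29 len=3 : 25 3f 41
query mem[0x28]=0x4f, mem[0x26]=0xfe, mem[0x12]=0x4f, mem[0x09]=0xfe

MEM[0x28,0x26,0x12,0x09] = 4f fe 4f fe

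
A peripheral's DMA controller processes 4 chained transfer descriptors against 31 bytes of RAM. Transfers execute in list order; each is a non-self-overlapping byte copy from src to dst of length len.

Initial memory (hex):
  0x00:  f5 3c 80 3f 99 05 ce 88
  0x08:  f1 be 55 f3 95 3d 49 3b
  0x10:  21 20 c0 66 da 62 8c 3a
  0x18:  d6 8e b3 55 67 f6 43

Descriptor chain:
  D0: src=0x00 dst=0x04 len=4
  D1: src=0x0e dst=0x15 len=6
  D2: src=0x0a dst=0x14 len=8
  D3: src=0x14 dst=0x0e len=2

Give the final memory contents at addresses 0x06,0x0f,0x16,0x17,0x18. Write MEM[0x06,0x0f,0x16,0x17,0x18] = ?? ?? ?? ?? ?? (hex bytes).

MEM[0x06,0x0f,0x16,0x17,0x18] = 80 f3 95 3d 49

[0] 0x00->0x04 len=4 : f5 3c 80 3f
[1] 0x0e->0x15 len=6 : 49 3b 21 20 c0 66
[2] 0x0a->0x14 len=8 : 55 f3 95 3d 49 3b 21 20
[3] 0x14->0x0e len=2 : 55 f3
query mem[0x06]=0x80, mem[0x0f]=0xf3, mem[0x16]=0x95, mem[0x17]=0x3d, mem[0x18]=0x49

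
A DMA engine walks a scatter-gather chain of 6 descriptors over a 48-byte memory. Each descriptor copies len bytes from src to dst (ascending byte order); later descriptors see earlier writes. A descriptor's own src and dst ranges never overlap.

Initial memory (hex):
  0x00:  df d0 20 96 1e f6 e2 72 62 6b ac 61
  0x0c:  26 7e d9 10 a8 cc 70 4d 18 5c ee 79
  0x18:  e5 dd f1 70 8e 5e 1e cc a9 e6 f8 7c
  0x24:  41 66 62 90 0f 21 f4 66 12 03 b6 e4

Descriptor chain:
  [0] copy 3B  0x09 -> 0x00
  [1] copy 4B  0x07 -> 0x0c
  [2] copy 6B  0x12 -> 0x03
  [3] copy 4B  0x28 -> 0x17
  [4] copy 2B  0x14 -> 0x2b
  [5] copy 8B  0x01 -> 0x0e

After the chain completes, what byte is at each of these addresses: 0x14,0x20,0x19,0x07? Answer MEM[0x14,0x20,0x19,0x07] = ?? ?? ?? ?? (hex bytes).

MEM[0x14,0x20,0x19,0x07] = ee a9 f4 ee

#0 dst[0x00+3] := {0x6b,0xac,0x61}
#1 dst[0x0c+4] := {0x72,0x62,0x6b,0xac}
#2 dst[0x03+6] := {0x70,0x4d,0x18,0x5c,0xee,0x79}
#3 dst[0x17+4] := {0x0f,0x21,0xf4,0x66}
#4 dst[0x2b+2] := {0x18,0x5c}
#5 dst[0x0e+8] := {0xac,0x61,0x70,0x4d,0x18,0x5c,0xee,0x79}
query mem[0x14]=0xee, mem[0x20]=0xa9, mem[0x19]=0xf4, mem[0x07]=0xee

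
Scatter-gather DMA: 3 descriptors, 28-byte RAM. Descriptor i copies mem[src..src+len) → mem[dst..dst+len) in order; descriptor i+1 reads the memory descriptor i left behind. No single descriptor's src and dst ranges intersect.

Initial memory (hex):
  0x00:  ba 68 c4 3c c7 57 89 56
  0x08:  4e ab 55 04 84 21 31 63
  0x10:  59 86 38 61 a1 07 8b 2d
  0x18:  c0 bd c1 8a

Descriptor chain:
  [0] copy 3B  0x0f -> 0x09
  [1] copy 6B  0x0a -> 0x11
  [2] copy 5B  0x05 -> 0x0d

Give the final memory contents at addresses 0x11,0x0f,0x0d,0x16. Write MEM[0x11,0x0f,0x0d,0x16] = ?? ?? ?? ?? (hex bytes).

MEM[0x11,0x0f,0x0d,0x16] = 63 56 57 63

#0 dst[0x09+3] := {0x63,0x59,0x86}
#1 dst[0x11+6] := {0x59,0x86,0x84,0x21,0x31,0x63}
#2 dst[0x0d+5] := {0x57,0x89,0x56,0x4e,0x63}
query mem[0x11]=0x63, mem[0x0f]=0x56, mem[0x0d]=0x57, mem[0x16]=0x63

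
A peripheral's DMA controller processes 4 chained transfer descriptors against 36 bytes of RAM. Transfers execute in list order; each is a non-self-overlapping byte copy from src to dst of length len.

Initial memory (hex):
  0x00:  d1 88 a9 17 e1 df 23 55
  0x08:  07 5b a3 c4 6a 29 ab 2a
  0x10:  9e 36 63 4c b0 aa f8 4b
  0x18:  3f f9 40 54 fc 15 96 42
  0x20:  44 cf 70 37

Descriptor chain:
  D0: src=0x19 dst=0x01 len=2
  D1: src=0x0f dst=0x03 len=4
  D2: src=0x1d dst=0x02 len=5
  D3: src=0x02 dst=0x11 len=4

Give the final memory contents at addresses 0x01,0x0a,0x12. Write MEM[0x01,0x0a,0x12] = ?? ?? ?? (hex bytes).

MEM[0x01,0x0a,0x12] = f9 a3 96

D0: mem[0x01..0x02] <- [f9 40]
D1: mem[0x03..0x06] <- [2a 9e 36 63]
D2: mem[0x02..0x06] <- [15 96 42 44 cf]
D3: mem[0x11..0x14] <- [15 96 42 44]
query mem[0x01]=0xf9, mem[0x0a]=0xa3, mem[0x12]=0x96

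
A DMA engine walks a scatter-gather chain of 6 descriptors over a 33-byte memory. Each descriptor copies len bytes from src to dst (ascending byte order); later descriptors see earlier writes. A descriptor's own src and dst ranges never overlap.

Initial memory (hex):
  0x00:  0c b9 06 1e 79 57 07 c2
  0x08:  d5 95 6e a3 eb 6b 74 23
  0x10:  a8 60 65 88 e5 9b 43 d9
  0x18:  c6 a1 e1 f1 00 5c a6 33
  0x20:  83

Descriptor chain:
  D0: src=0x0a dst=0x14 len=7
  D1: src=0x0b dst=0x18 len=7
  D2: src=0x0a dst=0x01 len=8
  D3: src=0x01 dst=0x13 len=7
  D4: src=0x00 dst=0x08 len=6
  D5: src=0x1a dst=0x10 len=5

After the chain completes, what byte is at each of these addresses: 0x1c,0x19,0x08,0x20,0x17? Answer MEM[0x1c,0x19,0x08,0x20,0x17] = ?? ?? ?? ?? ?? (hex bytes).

#0 dst[0x14+7] := {0x6e,0xa3,0xeb,0x6b,0x74,0x23,0xa8}
#1 dst[0x18+7] := {0xa3,0xeb,0x6b,0x74,0x23,0xa8,0x60}
#2 dst[0x01+8] := {0x6e,0xa3,0xeb,0x6b,0x74,0x23,0xa8,0x60}
#3 dst[0x13+7] := {0x6e,0xa3,0xeb,0x6b,0x74,0x23,0xa8}
#4 dst[0x08+6] := {0x0c,0x6e,0xa3,0xeb,0x6b,0x74}
#5 dst[0x10+5] := {0x6b,0x74,0x23,0xa8,0x60}
query mem[0x1c]=0x23, mem[0x19]=0xa8, mem[0x08]=0x0c, mem[0x20]=0x83, mem[0x17]=0x74

MEM[0x1c,0x19,0x08,0x20,0x17] = 23 a8 0c 83 74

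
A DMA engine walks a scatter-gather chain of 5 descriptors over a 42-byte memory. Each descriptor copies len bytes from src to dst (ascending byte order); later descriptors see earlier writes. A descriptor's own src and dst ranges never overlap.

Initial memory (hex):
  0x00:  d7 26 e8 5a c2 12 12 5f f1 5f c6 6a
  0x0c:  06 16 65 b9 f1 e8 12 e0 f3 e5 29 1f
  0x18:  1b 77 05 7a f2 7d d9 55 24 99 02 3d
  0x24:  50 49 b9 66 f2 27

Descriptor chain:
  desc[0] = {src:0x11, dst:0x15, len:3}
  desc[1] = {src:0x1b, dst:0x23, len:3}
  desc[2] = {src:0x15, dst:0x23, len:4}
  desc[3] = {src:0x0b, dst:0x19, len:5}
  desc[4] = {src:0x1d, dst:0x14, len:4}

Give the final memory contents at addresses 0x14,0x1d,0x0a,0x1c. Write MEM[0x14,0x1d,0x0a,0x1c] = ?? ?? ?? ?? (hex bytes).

D0: mem[0x15..0x17] <- [e8 12 e0]
D1: mem[0x23..0x25] <- [7a f2 7d]
D2: mem[0x23..0x26] <- [e8 12 e0 1b]
D3: mem[0x19..0x1d] <- [6a 06 16 65 b9]
D4: mem[0x14..0x17] <- [b9 d9 55 24]
query mem[0x14]=0xb9, mem[0x1d]=0xb9, mem[0x0a]=0xc6, mem[0x1c]=0x65

MEM[0x14,0x1d,0x0a,0x1c] = b9 b9 c6 65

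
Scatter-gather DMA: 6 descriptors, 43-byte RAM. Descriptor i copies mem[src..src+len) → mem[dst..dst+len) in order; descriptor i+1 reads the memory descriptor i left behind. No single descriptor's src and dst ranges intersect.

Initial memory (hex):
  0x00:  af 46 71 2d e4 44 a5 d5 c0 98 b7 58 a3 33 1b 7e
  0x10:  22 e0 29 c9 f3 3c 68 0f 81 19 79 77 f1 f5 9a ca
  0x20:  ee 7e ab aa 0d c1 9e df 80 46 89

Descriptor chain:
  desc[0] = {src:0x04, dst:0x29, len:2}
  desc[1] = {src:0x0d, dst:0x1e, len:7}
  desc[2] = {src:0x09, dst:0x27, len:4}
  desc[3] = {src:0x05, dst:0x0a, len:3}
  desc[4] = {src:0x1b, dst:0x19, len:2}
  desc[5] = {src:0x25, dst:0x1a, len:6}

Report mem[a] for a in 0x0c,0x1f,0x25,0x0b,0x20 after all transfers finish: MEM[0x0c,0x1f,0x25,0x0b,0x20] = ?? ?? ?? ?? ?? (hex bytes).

MEM[0x0c,0x1f,0x25,0x0b,0x20] = d5 a3 c1 a5 7e

#0 dst[0x29+2] := {0xe4,0x44}
#1 dst[0x1e+7] := {0x33,0x1b,0x7e,0x22,0xe0,0x29,0xc9}
#2 dst[0x27+4] := {0x98,0xb7,0x58,0xa3}
#3 dst[0x0a+3] := {0x44,0xa5,0xd5}
#4 dst[0x19+2] := {0x77,0xf1}
#5 dst[0x1a+6] := {0xc1,0x9e,0x98,0xb7,0x58,0xa3}
query mem[0x0c]=0xd5, mem[0x1f]=0xa3, mem[0x25]=0xc1, mem[0x0b]=0xa5, mem[0x20]=0x7e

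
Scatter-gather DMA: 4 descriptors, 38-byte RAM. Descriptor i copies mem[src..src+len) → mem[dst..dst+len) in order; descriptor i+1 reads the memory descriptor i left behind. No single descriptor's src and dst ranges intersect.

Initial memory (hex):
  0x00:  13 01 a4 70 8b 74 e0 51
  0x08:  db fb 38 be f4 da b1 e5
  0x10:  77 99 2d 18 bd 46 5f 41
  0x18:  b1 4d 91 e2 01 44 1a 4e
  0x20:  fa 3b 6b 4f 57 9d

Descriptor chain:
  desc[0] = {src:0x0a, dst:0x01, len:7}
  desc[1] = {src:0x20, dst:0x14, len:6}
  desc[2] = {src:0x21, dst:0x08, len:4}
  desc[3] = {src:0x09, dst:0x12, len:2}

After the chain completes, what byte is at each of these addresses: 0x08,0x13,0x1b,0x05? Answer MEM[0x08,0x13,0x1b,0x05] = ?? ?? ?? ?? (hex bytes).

D0: mem[0x01..0x07] <- [38 be f4 da b1 e5 77]
D1: mem[0x14..0x19] <- [fa 3b 6b 4f 57 9d]
D2: mem[0x08..0x0b] <- [3b 6b 4f 57]
D3: mem[0x12..0x13] <- [6b 4f]
query mem[0x08]=0x3b, mem[0x13]=0x4f, mem[0x1b]=0xe2, mem[0x05]=0xb1

MEM[0x08,0x13,0x1b,0x05] = 3b 4f e2 b1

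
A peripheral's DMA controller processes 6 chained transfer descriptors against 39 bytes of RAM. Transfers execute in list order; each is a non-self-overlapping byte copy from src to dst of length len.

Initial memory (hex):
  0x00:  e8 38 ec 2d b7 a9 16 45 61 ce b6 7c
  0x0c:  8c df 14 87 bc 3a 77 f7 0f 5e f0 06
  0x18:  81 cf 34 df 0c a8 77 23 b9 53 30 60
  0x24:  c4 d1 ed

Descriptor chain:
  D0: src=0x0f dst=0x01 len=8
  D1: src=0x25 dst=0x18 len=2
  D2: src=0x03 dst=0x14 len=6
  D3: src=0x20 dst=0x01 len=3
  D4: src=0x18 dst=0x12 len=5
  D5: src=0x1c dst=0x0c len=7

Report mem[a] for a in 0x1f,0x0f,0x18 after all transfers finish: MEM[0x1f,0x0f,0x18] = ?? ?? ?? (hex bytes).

D0: mem[0x01..0x08] <- [87 bc 3a 77 f7 0f 5e f0]
D1: mem[0x18..0x19] <- [d1 ed]
D2: mem[0x14..0x19] <- [3a 77 f7 0f 5e f0]
D3: mem[0x01..0x03] <- [b9 53 30]
D4: mem[0x12..0x16] <- [5e f0 34 df 0c]
D5: mem[0x0c..0x12] <- [0c a8 77 23 b9 53 30]
query mem[0x1f]=0x23, mem[0x0f]=0x23, mem[0x18]=0x5e

MEM[0x1f,0x0f,0x18] = 23 23 5e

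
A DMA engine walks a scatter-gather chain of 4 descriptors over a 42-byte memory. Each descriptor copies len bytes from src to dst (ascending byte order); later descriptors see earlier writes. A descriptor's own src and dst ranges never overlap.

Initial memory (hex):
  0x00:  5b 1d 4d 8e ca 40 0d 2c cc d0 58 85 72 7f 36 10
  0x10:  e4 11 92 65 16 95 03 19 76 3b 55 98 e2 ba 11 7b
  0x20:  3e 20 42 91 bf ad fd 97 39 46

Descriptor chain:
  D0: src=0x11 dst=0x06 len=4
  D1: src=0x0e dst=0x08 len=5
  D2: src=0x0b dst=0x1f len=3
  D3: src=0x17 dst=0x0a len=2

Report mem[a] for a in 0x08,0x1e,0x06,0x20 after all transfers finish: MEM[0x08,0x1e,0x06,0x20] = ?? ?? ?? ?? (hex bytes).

[0] 0x11->0x06 len=4 : 11 92 65 16
[1] 0x0e->0x08 len=5 : 36 10 e4 11 92
[2] 0x0b->0x1f len=3 : 11 92 7f
[3] 0x17->0x0a len=2 : 19 76
query mem[0x08]=0x36, mem[0x1e]=0x11, mem[0x06]=0x11, mem[0x20]=0x92

MEM[0x08,0x1e,0x06,0x20] = 36 11 11 92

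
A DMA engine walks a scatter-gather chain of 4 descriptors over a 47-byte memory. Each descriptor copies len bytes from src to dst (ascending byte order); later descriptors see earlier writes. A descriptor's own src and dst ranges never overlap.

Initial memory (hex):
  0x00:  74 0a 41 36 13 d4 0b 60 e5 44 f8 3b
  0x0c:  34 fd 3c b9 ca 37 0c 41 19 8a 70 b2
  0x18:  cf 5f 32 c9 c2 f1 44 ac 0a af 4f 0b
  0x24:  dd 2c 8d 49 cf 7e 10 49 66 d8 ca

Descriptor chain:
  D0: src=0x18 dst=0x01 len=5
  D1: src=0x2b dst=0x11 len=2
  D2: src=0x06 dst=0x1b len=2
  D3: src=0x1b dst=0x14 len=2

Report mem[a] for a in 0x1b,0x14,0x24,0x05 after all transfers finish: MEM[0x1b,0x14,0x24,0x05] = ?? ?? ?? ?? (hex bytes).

MEM[0x1b,0x14,0x24,0x05] = 0b 0b dd c2

[0] 0x18->0x01 len=5 : cf 5f 32 c9 c2
[1] 0x2b->0x11 len=2 : 49 66
[2] 0x06->0x1b len=2 : 0b 60
[3] 0x1b->0x14 len=2 : 0b 60
query mem[0x1b]=0x0b, mem[0x14]=0x0b, mem[0x24]=0xdd, mem[0x05]=0xc2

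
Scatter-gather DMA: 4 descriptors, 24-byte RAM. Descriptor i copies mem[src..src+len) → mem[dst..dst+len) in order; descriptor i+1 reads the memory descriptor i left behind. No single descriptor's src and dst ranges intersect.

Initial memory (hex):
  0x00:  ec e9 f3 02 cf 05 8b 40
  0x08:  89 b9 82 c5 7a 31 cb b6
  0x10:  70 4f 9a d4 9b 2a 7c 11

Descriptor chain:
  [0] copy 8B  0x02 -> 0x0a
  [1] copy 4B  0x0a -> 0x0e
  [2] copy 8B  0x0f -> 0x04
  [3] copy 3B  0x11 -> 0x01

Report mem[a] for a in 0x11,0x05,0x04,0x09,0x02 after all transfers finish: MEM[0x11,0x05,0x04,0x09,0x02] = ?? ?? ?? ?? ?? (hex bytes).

D0: mem[0x0a..0x11] <- [f3 02 cf 05 8b 40 89 b9]
D1: mem[0x0e..0x11] <- [f3 02 cf 05]
D2: mem[0x04..0x0b] <- [02 cf 05 9a d4 9b 2a 7c]
D3: mem[0x01..0x03] <- [05 9a d4]
query mem[0x11]=0x05, mem[0x05]=0xcf, mem[0x04]=0x02, mem[0x09]=0x9b, mem[0x02]=0x9a

MEM[0x11,0x05,0x04,0x09,0x02] = 05 cf 02 9b 9a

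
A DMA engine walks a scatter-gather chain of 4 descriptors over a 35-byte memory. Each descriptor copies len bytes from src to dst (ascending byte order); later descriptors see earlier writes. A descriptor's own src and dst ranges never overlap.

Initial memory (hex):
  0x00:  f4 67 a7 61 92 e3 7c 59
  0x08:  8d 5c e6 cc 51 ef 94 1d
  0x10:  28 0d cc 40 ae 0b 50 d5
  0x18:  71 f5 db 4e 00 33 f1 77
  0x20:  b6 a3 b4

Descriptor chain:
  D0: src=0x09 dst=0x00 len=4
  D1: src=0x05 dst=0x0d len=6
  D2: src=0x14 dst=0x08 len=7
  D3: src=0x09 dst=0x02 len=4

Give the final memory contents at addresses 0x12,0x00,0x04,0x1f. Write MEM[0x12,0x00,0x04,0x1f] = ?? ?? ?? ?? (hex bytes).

  after D0: wrote 4B at 0x00 = 5ce6cc51
  after D1: wrote 6B at 0x0d = e37c598d5ce6
  after D2: wrote 7B at 0x08 = ae0b50d571f5db
  after D3: wrote 4B at 0x02 = 0b50d571
query mem[0x12]=0xe6, mem[0x00]=0x5c, mem[0x04]=0xd5, mem[0x1f]=0x77

MEM[0x12,0x00,0x04,0x1f] = e6 5c d5 77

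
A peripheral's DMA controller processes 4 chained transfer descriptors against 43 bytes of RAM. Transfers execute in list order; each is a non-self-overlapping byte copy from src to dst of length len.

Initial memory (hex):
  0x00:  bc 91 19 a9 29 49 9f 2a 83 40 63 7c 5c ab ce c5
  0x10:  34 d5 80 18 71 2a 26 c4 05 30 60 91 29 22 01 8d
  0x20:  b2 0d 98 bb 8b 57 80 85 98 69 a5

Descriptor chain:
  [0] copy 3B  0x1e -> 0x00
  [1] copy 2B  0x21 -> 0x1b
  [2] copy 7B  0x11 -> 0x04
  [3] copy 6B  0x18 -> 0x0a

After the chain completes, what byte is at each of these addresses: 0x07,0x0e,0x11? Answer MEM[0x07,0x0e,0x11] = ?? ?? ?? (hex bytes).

MEM[0x07,0x0e,0x11] = 71 98 d5

#0 dst[0x00+3] := {0x01,0x8d,0xb2}
#1 dst[0x1b+2] := {0x0d,0x98}
#2 dst[0x04+7] := {0xd5,0x80,0x18,0x71,0x2a,0x26,0xc4}
#3 dst[0x0a+6] := {0x05,0x30,0x60,0x0d,0x98,0x22}
query mem[0x07]=0x71, mem[0x0e]=0x98, mem[0x11]=0xd5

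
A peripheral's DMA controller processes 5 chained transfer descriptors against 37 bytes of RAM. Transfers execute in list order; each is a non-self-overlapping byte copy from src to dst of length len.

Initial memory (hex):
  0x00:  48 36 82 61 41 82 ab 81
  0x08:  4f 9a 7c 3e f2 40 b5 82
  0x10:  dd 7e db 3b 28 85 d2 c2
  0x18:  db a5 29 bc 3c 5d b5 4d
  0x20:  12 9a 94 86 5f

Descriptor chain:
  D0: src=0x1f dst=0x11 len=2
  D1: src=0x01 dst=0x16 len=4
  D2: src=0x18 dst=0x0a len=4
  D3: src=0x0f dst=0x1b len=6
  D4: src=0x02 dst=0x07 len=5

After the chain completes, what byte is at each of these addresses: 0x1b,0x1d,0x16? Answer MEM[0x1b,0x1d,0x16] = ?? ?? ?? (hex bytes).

D0: mem[0x11..0x12] <- [4d 12]
D1: mem[0x16..0x19] <- [36 82 61 41]
D2: mem[0x0a..0x0d] <- [61 41 29 bc]
D3: mem[0x1b..0x20] <- [82 dd 4d 12 3b 28]
D4: mem[0x07..0x0b] <- [82 61 41 82 ab]
query mem[0x1b]=0x82, mem[0x1d]=0x4d, mem[0x16]=0x36

MEM[0x1b,0x1d,0x16] = 82 4d 36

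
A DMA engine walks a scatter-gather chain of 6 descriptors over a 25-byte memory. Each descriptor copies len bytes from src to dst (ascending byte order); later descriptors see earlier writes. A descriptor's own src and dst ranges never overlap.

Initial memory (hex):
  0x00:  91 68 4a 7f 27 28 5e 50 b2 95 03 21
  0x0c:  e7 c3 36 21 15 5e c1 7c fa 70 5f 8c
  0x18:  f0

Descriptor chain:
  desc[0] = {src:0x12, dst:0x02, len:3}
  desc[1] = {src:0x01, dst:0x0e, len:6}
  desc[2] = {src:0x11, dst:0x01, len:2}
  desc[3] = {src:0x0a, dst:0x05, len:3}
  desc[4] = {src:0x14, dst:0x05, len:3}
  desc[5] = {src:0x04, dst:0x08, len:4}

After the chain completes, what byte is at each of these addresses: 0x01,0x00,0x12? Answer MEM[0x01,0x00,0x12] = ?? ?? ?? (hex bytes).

MEM[0x01,0x00,0x12] = fa 91 28

D0: mem[0x02..0x04] <- [c1 7c fa]
D1: mem[0x0e..0x13] <- [68 c1 7c fa 28 5e]
D2: mem[0x01..0x02] <- [fa 28]
D3: mem[0x05..0x07] <- [03 21 e7]
D4: mem[0x05..0x07] <- [fa 70 5f]
D5: mem[0x08..0x0b] <- [fa fa 70 5f]
query mem[0x01]=0xfa, mem[0x00]=0x91, mem[0x12]=0x28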